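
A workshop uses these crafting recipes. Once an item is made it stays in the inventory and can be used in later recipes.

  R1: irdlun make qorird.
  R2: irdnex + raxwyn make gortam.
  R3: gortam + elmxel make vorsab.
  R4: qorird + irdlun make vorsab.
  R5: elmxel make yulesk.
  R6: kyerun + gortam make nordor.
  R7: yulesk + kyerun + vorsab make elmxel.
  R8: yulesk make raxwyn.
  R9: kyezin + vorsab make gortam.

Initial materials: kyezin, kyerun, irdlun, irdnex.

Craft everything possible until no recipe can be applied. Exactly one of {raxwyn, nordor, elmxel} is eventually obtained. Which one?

nordor

Using R1, irdlun makes qorird.
qorird + irdlun → vorsab (R4).
Using R9, kyezin and vorsab make gortam.
Using R6, kyerun and gortam make nordor.
raxwyn would need yulesk (R8), but yulesk is never obtained. elmxel would need yulesk, kyerun, and vorsab (R7), but yulesk is never obtained.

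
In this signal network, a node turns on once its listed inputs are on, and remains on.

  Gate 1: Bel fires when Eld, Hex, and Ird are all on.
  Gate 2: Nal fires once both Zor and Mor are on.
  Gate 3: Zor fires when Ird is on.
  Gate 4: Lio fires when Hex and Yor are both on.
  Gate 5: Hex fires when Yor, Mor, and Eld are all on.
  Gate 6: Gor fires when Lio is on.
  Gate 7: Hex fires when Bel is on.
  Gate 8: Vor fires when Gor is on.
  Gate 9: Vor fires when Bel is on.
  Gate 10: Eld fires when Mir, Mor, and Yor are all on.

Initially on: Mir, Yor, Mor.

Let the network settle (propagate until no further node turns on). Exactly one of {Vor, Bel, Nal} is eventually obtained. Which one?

Mir, Mor, and Yor are on, so Eld fires (Gate 10).
Gate 5: Yor, Mor, and Eld on → Hex on.
Hex and Yor are on, so Lio fires (Gate 4).
Lio is on, so Gor fires (Gate 6).
Gor is on, so Vor fires (Gate 8).
Nal would need Zor and Mor (Gate 2), but Zor never turns on. Bel would need Eld, Hex, and Ird (Gate 1), but Ird never turns on.

Vor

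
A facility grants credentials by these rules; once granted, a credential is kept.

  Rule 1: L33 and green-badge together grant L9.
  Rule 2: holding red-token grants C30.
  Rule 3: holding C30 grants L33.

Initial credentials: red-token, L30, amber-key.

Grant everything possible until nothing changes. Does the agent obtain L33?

Holding red-token grants C30 (Rule 2).
Holding C30 grants L33 (Rule 3).

Yes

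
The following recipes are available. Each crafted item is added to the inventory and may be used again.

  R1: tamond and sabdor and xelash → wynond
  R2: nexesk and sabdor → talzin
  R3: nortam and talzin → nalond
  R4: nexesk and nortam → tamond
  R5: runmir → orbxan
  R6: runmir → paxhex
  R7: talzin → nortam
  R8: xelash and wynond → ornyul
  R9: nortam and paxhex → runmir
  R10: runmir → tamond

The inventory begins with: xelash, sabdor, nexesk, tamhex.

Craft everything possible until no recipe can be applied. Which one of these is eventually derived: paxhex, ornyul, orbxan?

ornyul

Using R2, nexesk and sabdor make talzin.
Using R7, talzin makes nortam.
nexesk and nortam → tamond (R4).
Using R1, tamond, sabdor, and xelash make wynond.
Using R8, xelash and wynond make ornyul.
paxhex would need runmir (R6), but runmir is never obtained. orbxan would need runmir (R5), but runmir is never obtained.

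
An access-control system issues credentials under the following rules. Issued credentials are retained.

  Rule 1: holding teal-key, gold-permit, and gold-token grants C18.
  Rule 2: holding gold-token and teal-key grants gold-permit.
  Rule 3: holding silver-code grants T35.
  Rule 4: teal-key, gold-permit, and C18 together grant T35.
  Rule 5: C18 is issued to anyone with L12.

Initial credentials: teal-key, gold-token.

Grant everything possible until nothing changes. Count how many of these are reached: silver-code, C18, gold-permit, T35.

3

Holding gold-token and teal-key grants gold-permit (Rule 2).
Holding teal-key, gold-permit, and gold-token grants C18 (Rule 1).
Holding teal-key, gold-permit, and C18 grants T35 (Rule 4).
No rule produces silver-code, and it is not given.
C18: reached.
gold-permit: reached.
T35: reached.
Reached: C18, gold-permit, and T35 — 3 of the 4.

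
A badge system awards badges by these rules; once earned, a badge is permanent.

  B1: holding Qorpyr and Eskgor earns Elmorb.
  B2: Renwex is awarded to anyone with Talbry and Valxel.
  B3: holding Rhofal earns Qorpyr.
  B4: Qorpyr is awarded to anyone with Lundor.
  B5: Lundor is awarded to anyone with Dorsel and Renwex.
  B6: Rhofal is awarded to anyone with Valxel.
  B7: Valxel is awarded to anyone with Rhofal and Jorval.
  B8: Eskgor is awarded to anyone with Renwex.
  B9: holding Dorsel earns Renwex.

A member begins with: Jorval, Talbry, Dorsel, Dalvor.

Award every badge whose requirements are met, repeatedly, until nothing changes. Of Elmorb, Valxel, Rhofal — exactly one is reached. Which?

Elmorb

With Dorsel, Renwex is earned (B9).
With Renwex, Eskgor is earned (B8).
With Dorsel and Renwex, Lundor is earned (B5).
With Lundor, Qorpyr is earned (B4).
With Qorpyr and Eskgor, Elmorb is earned (B1).
Rhofal would need Valxel (B6), but Valxel is never earned. Valxel would need Rhofal and Jorval (B7), but Rhofal is never earned.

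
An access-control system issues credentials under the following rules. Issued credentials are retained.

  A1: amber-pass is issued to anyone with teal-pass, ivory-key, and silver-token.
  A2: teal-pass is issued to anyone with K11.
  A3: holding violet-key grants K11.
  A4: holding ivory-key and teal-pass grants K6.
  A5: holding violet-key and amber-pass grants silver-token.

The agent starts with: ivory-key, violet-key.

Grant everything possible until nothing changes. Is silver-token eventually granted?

No

silver-token would need violet-key and amber-pass (A5), but amber-pass is never granted.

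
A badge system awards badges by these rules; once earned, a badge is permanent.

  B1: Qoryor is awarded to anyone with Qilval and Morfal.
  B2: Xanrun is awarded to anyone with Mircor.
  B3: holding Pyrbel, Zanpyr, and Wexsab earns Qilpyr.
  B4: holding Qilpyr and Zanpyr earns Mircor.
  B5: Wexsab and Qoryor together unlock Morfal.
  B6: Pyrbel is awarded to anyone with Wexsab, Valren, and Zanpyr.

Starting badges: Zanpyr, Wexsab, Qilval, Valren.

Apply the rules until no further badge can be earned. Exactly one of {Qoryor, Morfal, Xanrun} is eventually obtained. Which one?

Xanrun

With Wexsab, Valren, and Zanpyr, Pyrbel is earned (B6).
With Pyrbel, Zanpyr, and Wexsab, Qilpyr is earned (B3).
With Qilpyr and Zanpyr, Mircor is earned (B4).
With Mircor, Xanrun is earned (B2).
Morfal would need Wexsab and Qoryor (B5), but Qoryor is never earned. Qoryor would need Qilval and Morfal (B1), but Morfal is never earned.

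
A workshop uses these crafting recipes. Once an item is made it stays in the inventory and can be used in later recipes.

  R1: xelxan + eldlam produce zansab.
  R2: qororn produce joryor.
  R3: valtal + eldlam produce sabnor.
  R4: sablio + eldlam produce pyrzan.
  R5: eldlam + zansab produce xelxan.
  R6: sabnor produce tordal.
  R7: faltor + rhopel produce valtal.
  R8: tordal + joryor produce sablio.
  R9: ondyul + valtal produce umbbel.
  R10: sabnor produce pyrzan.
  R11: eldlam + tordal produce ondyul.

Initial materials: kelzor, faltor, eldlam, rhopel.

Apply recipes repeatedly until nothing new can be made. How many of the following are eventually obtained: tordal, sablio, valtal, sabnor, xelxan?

faltor + rhopel → valtal (R7).
valtal + eldlam → sabnor (R3).
sabnor → tordal (R6).
tordal: reached.
sablio would need tordal and joryor (R8), but joryor is never obtained.
valtal: reached.
sabnor: reached.
xelxan would need eldlam and zansab (R5), but zansab is never obtained.
Reached: tordal, valtal, and sabnor — 3 of the 5.

3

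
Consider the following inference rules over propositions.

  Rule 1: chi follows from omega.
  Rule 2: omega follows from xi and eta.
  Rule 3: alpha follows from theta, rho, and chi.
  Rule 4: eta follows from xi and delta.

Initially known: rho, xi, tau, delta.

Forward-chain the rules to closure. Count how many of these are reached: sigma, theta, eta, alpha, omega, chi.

3

From xi and delta, Rule 4 gives eta.
xi and eta hold, so omega follows (Rule 2).
From omega, Rule 1 gives chi.
No rule produces sigma, and it is not given.
No rule produces theta, and it is not given.
eta: reached.
alpha would need theta, rho, and chi (Rule 3), but theta is never established.
omega: reached.
chi: reached.
Reached: eta, omega, and chi — 3 of the 6.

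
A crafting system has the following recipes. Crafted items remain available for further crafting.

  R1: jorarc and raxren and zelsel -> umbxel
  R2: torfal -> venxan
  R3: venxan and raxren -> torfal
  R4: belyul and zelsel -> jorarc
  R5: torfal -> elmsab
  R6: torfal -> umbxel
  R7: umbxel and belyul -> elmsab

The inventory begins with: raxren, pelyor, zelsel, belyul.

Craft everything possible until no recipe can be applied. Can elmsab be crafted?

Yes

Using R4, belyul and zelsel make jorarc.
Using R1, jorarc, raxren, and zelsel make umbxel.
umbxel and belyul -> elmsab (R7).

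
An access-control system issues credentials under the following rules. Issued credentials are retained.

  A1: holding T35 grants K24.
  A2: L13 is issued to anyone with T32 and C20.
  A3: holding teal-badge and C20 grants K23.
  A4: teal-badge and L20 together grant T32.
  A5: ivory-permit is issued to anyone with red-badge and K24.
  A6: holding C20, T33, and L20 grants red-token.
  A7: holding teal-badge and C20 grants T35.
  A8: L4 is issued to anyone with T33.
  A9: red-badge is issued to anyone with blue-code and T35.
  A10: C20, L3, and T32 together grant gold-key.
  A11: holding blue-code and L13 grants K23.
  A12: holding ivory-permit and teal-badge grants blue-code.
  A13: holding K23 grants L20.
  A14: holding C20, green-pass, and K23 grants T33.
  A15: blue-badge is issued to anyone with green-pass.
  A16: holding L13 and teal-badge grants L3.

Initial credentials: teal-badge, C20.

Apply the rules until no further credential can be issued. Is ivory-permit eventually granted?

No

ivory-permit would need red-badge and K24 (A5), but red-badge is never granted.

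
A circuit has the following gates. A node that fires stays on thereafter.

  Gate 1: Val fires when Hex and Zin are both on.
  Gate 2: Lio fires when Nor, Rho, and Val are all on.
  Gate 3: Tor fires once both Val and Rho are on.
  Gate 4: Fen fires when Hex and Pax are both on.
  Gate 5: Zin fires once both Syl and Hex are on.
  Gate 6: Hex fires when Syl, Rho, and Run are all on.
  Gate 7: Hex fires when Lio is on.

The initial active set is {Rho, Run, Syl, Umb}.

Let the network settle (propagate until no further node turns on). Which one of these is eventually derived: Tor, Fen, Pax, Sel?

Tor

Gate 6: Syl, Rho, and Run on → Hex on.
Gate 5: Syl and Hex on → Zin on.
Hex and Zin are on, so Val fires (Gate 1).
Gate 3: Val and Rho on → Tor on.
No rule produces Pax, and it is not given. Fen would need Hex and Pax (Gate 4), but Pax never turns on. No rule produces Sel, and it is not given.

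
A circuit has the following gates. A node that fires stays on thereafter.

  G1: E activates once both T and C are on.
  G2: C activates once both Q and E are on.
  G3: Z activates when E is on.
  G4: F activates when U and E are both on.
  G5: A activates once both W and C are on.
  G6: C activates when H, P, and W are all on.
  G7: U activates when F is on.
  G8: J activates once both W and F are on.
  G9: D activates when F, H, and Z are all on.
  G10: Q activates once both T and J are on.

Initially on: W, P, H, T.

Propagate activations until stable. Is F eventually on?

No

F would need U and E (G4), but U never turns on.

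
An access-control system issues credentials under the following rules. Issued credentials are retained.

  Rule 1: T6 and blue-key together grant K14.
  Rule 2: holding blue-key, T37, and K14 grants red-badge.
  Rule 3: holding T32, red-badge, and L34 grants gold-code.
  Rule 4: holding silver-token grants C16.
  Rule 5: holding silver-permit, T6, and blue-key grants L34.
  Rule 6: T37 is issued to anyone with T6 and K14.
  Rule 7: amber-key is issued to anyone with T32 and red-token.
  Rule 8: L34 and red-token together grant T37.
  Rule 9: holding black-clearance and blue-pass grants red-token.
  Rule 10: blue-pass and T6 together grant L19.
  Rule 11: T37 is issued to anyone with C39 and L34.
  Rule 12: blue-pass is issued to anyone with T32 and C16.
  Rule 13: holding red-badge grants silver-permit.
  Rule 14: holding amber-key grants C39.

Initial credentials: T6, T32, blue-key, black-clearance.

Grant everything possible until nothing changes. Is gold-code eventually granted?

Yes

Holding T6 and blue-key grants K14 (Rule 1).
Holding T6 and K14 grants T37 (Rule 6).
Holding blue-key, T37, and K14 grants red-badge (Rule 2).
Holding red-badge grants silver-permit (Rule 13).
Holding silver-permit, T6, and blue-key grants L34 (Rule 5).
Holding T32, red-badge, and L34 grants gold-code (Rule 3).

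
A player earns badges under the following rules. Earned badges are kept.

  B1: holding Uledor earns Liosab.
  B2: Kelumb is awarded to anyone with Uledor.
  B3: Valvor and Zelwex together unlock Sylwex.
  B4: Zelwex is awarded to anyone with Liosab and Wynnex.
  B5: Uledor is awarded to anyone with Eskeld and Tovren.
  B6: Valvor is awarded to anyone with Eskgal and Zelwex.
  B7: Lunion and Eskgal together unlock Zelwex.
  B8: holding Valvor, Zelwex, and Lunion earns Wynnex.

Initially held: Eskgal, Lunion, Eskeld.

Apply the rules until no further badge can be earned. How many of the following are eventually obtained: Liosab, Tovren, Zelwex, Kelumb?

With Lunion and Eskgal, Zelwex is earned (B7).
Liosab would need Uledor (B1), but Uledor is never earned.
No rule produces Tovren, and it is not given.
Zelwex: reached.
Kelumb would need Uledor (B2), but Uledor is never earned.
Reached: Zelwex — 1 of the 4.

1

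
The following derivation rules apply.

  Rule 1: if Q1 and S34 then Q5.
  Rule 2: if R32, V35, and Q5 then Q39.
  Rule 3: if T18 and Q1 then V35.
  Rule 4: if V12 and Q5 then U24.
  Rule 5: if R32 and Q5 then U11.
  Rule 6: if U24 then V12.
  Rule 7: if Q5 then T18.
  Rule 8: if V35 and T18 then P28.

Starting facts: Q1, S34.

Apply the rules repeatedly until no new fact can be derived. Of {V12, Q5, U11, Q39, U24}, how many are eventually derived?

1

From Q1 and S34, Rule 1 gives Q5.
V12 would need U24 (Rule 6), but U24 is never established.
Q5: reached.
U11 would need R32 and Q5 (Rule 5), but R32 is never established.
Q39 would need R32, V35, and Q5 (Rule 2), but R32 is never established.
U24 would need V12 and Q5 (Rule 4), but V12 is never established.
Reached: Q5 — 1 of the 5.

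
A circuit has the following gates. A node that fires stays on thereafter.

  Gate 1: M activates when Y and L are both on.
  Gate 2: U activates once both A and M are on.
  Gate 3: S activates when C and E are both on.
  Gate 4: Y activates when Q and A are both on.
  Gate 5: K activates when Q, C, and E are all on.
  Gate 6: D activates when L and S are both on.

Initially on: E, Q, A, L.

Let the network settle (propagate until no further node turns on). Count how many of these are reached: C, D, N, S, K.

0

No rule produces C, and it is not given.
D would need L and S (Gate 6), but S never turns on.
No rule produces N, and it is not given.
S would need C and E (Gate 3), but C never turns on.
K would need Q, C, and E (Gate 5), but C never turns on.
None of the 5 are reached.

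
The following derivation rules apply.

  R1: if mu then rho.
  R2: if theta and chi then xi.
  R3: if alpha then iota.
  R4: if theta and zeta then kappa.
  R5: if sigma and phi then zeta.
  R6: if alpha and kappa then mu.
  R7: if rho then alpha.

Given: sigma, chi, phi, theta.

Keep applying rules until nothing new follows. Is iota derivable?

iota would need alpha (R3), but alpha is never established.

No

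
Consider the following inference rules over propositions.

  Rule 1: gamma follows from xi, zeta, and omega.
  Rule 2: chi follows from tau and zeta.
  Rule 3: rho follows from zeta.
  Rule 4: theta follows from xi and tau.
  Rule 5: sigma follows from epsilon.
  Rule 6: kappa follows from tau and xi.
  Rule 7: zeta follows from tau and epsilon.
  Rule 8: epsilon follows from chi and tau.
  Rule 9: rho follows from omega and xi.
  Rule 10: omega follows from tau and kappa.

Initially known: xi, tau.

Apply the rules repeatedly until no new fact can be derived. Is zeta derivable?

No

zeta would need tau and epsilon (Rule 7), but epsilon is never established.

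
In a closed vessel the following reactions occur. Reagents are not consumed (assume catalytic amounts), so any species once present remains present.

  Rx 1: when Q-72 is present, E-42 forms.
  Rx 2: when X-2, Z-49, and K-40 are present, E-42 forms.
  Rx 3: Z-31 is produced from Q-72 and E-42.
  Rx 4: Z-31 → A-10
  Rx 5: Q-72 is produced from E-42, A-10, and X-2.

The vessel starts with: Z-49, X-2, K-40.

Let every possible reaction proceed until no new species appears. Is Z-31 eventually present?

No

Z-31 would need Q-72 and E-42 (Rx 3), but Q-72 never forms.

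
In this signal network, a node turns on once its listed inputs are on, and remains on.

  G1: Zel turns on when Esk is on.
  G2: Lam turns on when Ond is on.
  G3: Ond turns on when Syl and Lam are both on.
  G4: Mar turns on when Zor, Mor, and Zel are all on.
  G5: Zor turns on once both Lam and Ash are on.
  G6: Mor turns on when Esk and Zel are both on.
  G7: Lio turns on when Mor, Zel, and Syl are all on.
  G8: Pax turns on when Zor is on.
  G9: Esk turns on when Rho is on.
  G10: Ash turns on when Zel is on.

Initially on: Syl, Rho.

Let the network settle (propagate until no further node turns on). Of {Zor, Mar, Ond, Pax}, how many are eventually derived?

Zor would need Lam and Ash (G5), but Lam never turns on.
Mar would need Zor, Mor, and Zel (G4), but Zor never turns on.
Ond would need Syl and Lam (G3), but Lam never turns on.
Pax would need Zor (G8), but Zor never turns on.
None of the 4 are reached.

0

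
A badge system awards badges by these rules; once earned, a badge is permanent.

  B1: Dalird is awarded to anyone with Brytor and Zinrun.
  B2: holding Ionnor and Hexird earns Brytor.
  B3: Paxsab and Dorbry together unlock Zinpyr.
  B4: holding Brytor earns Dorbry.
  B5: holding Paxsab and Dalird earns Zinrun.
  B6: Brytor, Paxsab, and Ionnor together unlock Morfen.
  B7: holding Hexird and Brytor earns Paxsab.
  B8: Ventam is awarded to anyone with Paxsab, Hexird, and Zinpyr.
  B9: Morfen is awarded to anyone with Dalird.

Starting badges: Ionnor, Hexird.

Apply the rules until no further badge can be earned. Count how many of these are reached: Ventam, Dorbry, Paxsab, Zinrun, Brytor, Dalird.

4

With Ionnor and Hexird, Brytor is earned (B2).
With Brytor, Dorbry is earned (B4).
With Hexird and Brytor, Paxsab is earned (B7).
With Paxsab and Dorbry, Zinpyr is earned (B3).
With Paxsab, Hexird, and Zinpyr, Ventam is earned (B8).
Ventam: reached.
Dorbry: reached.
Paxsab: reached.
Zinrun would need Paxsab and Dalird (B5), but Dalird is never earned.
Brytor: reached.
Dalird would need Brytor and Zinrun (B1), but Zinrun is never earned.
Reached: Ventam, Dorbry, Paxsab, and Brytor — 4 of the 6.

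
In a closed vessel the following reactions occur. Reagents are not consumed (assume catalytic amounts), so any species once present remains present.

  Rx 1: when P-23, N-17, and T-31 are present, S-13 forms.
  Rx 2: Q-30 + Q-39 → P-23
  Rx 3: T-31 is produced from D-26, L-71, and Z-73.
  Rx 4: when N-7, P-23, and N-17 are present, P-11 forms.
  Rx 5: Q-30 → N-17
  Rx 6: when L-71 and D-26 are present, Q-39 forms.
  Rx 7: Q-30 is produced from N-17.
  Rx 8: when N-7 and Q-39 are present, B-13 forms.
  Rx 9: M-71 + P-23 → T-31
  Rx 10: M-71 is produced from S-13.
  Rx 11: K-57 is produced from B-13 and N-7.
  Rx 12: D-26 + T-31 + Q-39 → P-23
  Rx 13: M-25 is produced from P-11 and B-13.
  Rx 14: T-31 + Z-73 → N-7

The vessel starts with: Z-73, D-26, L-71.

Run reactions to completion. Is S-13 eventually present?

No

S-13 would need P-23, N-17, and T-31 (Rx 1), but N-17 never forms.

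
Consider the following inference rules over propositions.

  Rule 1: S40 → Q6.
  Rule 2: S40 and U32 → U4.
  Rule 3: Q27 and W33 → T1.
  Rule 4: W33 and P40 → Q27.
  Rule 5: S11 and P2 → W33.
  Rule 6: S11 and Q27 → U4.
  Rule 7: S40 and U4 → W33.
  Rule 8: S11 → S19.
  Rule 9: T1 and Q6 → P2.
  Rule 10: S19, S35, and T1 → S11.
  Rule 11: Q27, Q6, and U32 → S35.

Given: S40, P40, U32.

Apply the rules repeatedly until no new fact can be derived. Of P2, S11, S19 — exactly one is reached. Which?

From S40 and U32, Rule 2 gives U4.
From S40, Rule 1 gives Q6.
S40 and U4 hold, so W33 follows (Rule 7).
From W33 and P40, Rule 4 gives Q27.
From Q27 and W33, Rule 3 gives T1.
From T1 and Q6, Rule 9 gives P2.
S11 would need S19, S35, and T1 (Rule 10), but S19 is never established. S19 would need S11 (Rule 8), but S11 is never established.

P2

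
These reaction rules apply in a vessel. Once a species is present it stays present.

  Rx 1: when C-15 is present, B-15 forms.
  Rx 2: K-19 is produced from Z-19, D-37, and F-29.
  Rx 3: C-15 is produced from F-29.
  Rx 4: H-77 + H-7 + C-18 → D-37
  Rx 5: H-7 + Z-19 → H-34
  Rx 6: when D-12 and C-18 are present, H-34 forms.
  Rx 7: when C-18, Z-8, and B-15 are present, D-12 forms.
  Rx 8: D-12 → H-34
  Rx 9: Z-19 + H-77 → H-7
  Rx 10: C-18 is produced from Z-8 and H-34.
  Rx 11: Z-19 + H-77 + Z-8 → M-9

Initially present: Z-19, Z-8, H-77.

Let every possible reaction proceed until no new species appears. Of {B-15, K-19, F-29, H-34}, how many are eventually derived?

Z-19 and H-77 present → H-7 forms (Rx 9).
H-7 and Z-19 present → H-34 forms (Rx 5).
B-15 would need C-15 (Rx 1), but C-15 never forms.
K-19 would need Z-19, D-37, and F-29 (Rx 2), but F-29 never forms.
No rule produces F-29, and it is not given.
H-34: reached.
Reached: H-34 — 1 of the 4.

1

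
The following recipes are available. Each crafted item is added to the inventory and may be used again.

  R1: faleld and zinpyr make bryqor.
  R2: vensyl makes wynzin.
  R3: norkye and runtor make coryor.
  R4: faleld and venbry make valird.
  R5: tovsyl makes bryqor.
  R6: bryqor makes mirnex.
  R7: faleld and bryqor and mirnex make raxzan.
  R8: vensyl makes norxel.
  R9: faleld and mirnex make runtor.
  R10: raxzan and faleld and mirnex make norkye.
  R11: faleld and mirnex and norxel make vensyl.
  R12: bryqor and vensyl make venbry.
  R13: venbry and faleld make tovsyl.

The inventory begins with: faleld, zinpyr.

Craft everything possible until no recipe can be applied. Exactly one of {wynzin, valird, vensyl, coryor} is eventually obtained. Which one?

coryor

Using R1, faleld and zinpyr make bryqor.
Using R6, bryqor makes mirnex.
faleld and bryqor and mirnex → raxzan (R7).
faleld and mirnex → runtor (R9).
raxzan and faleld and mirnex → norkye (R10).
norkye and runtor → coryor (R3).
valird would need faleld and venbry (R4), but venbry is never obtained. vensyl would need faleld, mirnex, and norxel (R11), but norxel is never obtained. wynzin would need vensyl (R2), but vensyl is never obtained.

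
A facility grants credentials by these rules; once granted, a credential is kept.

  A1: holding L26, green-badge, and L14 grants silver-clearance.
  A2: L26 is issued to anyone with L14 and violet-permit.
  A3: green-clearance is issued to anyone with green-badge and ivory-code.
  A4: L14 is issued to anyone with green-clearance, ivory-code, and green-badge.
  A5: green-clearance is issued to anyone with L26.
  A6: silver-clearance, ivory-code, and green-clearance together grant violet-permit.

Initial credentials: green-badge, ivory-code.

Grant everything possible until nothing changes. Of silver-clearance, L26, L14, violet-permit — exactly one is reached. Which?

Holding green-badge and ivory-code grants green-clearance (A3).
Holding green-clearance, ivory-code, and green-badge grants L14 (A4).
violet-permit would need silver-clearance, ivory-code, and green-clearance (A6), but silver-clearance is never granted. L26 would need L14 and violet-permit (A2), but violet-permit is never granted. silver-clearance would need L26, green-badge, and L14 (A1), but L26 is never granted.

L14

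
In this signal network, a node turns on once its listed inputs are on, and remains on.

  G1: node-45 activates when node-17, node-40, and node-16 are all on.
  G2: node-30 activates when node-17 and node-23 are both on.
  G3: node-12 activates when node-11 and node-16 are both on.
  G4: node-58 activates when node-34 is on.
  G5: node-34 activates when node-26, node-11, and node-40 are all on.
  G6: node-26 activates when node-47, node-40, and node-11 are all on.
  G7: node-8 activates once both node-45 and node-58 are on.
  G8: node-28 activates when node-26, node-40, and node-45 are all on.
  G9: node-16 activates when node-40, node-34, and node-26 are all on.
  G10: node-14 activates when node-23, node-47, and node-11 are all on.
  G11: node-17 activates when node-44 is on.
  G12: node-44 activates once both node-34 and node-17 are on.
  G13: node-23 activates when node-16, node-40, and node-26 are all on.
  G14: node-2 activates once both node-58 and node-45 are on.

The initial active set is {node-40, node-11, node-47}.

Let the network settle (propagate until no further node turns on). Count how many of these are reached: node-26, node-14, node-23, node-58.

G6: node-47, node-40, and node-11 on → node-26 on.
node-26, node-11, and node-40 are on, so node-34 activates (G5).
G4: node-34 on → node-58 on.
G9: node-40, node-34, and node-26 on → node-16 on.
G13: node-16, node-40, and node-26 on → node-23 on.
G10: node-23, node-47, and node-11 on → node-14 on.
node-26: reached.
node-14: reached.
node-23: reached.
node-58: reached.
All 4 are reached.

4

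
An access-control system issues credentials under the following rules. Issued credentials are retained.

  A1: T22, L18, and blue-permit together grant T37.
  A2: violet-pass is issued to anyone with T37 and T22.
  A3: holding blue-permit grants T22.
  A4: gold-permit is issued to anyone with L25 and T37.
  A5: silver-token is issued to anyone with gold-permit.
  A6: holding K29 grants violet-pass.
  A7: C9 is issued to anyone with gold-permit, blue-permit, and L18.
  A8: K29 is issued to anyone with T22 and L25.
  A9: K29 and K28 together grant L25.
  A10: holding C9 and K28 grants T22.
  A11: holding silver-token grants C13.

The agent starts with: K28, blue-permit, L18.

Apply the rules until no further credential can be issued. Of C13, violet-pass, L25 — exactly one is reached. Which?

violet-pass

Holding blue-permit grants T22 (A3).
Holding T22, L18, and blue-permit grants T37 (A1).
Holding T37 and T22 grants violet-pass (A2).
L25 would need K29 and K28 (A9), but K29 is never granted. C13 would need silver-token (A11), but silver-token is never granted.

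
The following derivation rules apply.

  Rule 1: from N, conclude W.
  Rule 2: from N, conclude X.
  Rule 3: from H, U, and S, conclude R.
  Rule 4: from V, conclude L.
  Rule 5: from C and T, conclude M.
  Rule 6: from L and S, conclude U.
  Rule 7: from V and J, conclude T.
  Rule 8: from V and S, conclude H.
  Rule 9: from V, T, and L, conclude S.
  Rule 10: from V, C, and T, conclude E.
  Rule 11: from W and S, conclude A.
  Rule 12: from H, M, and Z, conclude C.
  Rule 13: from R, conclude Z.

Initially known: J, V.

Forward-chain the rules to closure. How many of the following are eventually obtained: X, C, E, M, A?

X would need N (Rule 2), but N is never established.
C would need H, M, and Z (Rule 12), but M is never established.
E would need V, C, and T (Rule 10), but C is never established.
M would need C and T (Rule 5), but C is never established.
A would need W and S (Rule 11), but W is never established.
None of the 5 are reached.

0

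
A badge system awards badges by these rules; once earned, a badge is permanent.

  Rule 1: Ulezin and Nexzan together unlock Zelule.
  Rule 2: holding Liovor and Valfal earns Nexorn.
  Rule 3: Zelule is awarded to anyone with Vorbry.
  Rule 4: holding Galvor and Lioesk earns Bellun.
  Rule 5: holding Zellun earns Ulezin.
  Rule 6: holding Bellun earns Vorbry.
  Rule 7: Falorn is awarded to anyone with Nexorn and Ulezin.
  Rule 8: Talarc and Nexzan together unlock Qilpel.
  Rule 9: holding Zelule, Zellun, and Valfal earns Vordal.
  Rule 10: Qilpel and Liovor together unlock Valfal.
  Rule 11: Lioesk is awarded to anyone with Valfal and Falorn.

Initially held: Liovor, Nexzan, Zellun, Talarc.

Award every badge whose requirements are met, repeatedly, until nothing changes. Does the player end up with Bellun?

No

Bellun would need Galvor and Lioesk (Rule 4), but Galvor is never earned.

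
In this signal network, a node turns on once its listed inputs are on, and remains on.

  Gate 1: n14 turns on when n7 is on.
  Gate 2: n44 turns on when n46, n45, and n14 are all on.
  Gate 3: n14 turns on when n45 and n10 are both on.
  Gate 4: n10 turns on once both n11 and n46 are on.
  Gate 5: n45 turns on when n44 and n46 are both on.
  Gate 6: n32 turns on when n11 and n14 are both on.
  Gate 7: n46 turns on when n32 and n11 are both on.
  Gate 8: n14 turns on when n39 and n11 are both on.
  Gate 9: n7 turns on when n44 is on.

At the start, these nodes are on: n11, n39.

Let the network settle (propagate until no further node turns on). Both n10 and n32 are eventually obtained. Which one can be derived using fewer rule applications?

n32

n32: n39 and n11 are on, so n14 turns on (Gate 8). n11 and n14 are on, so n32 turns on (Gate 6). [2 rule applications]
n10: n39 and n11 are on, so n14 turns on (Gate 8). Gate 6: n11 and n14 on → n32 on. n32 and n11 are on, so n46 turns on (Gate 7). n11 and n46 are on, so n10 turns on (Gate 4). [4 rule applications]
n32 needs fewer.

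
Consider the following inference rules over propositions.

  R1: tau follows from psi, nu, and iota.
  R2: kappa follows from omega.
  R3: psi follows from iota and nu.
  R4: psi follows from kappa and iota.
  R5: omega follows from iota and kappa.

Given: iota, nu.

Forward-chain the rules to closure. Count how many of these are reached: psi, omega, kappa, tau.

iota and nu hold, so psi follows (R3).
psi, nu, and iota hold, so tau follows (R1).
psi: reached.
omega would need iota and kappa (R5), but kappa is never established.
kappa would need omega (R2), but omega is never established.
tau: reached.
Reached: psi and tau — 2 of the 4.

2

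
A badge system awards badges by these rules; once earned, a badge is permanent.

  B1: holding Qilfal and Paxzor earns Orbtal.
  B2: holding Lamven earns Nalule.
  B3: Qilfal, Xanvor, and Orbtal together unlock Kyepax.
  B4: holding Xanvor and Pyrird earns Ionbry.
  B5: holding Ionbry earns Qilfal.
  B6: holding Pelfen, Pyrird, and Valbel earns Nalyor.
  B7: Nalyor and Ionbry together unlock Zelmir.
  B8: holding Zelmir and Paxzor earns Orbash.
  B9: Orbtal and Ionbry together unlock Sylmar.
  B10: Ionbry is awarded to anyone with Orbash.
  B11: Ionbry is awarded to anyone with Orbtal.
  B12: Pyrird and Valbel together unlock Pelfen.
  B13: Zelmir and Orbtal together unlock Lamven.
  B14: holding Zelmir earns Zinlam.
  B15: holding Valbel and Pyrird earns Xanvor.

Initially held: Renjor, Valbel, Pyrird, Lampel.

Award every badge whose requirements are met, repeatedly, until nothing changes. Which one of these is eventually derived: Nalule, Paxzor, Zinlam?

Zinlam

With Pyrird and Valbel, Pelfen is earned (B12).
With Valbel and Pyrird, Xanvor is earned (B15).
With Xanvor and Pyrird, Ionbry is earned (B4).
With Pelfen, Pyrird, and Valbel, Nalyor is earned (B6).
With Nalyor and Ionbry, Zelmir is earned (B7).
With Zelmir, Zinlam is earned (B14).
No rule produces Paxzor, and it is not given. Nalule would need Lamven (B2), but Lamven is never earned.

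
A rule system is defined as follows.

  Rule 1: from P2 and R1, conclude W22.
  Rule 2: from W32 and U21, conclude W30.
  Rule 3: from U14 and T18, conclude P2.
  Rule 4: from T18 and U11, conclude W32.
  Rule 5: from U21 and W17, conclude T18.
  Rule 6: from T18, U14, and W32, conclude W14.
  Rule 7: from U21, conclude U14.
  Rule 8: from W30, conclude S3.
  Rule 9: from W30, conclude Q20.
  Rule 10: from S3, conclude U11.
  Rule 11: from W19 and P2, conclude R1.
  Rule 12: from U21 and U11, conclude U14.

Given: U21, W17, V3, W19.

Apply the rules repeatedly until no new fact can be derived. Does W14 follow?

No

W14 would need T18, U14, and W32 (Rule 6), but W32 is never established.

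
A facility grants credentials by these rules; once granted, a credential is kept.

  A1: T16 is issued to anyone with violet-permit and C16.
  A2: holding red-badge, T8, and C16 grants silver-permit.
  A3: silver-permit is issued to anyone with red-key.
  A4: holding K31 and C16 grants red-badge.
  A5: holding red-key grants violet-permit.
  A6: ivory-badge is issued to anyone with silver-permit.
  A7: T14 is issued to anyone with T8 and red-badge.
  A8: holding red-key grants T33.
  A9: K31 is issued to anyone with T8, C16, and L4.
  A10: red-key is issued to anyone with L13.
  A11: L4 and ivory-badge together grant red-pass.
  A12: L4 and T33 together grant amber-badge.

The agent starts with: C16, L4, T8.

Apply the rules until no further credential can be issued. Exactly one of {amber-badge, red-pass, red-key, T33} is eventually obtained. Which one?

Holding T8, C16, and L4 grants K31 (A9).
Holding K31 and C16 grants red-badge (A4).
Holding red-badge, T8, and C16 grants silver-permit (A2).
Holding silver-permit grants ivory-badge (A6).
Holding L4 and ivory-badge grants red-pass (A11).
T33 would need red-key (A8), but red-key is never granted. red-key would need L13 (A10), but L13 is never granted. amber-badge would need L4 and T33 (A12), but T33 is never granted.

red-pass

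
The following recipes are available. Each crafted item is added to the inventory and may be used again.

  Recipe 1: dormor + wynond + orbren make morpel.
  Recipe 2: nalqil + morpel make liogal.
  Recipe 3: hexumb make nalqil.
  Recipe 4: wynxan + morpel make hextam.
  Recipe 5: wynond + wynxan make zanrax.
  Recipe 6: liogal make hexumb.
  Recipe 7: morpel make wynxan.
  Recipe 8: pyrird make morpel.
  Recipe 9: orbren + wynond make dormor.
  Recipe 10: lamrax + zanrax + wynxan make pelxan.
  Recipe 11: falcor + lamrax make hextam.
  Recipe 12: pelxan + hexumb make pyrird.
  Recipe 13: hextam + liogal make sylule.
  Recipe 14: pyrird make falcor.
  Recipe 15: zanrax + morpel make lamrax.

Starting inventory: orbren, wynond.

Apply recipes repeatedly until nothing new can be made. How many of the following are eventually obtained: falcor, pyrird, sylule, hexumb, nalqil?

falcor would need pyrird (Recipe 14), but pyrird is never obtained.
pyrird would need pelxan and hexumb (Recipe 12), but hexumb is never obtained.
sylule would need hextam and liogal (Recipe 13), but liogal is never obtained.
hexumb would need liogal (Recipe 6), but liogal is never obtained.
nalqil would need hexumb (Recipe 3), but hexumb is never obtained.
None of the 5 are reached.

0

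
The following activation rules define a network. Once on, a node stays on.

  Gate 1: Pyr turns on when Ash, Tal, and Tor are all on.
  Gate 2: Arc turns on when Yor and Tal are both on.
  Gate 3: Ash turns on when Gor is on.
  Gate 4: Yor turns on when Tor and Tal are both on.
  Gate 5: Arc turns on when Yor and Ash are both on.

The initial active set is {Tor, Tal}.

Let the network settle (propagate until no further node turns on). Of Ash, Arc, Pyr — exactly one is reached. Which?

Gate 4: Tor and Tal on → Yor on.
Gate 2: Yor and Tal on → Arc on.
Ash would need Gor (Gate 3), but Gor never turns on. Pyr would need Ash, Tal, and Tor (Gate 1), but Ash never turns on.

Arc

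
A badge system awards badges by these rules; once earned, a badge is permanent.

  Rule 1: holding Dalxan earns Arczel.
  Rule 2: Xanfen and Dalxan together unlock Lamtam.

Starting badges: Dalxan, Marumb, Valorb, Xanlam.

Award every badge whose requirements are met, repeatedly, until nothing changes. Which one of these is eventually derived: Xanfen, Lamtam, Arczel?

Arczel

With Dalxan, Arczel is earned (Rule 1).
Lamtam would need Xanfen and Dalxan (Rule 2), but Xanfen is never earned. No rule produces Xanfen, and it is not given.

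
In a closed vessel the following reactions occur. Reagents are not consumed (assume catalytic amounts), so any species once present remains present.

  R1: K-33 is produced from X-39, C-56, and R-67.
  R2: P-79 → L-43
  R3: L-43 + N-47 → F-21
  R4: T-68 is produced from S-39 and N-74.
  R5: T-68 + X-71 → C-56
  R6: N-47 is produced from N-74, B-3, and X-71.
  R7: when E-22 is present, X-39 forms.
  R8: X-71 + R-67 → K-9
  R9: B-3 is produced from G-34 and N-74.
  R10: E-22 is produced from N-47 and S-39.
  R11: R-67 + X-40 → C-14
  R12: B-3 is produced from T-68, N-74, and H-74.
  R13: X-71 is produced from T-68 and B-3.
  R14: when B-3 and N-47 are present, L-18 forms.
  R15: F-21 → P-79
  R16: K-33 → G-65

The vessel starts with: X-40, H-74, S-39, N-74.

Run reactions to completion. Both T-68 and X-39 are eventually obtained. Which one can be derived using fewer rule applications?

T-68: S-39 and N-74 present → T-68 forms (R4). [1 rule application]
X-39: S-39 and N-74 present → T-68 forms (R4). T-68, N-74, and H-74 present → B-3 forms (R12). T-68 and B-3 present → X-71 forms (R13). N-74, B-3, and X-71 present → N-47 forms (R6). N-47 and S-39 present → E-22 forms (R10). E-22 present → X-39 forms (R7). [6 rule applications]
T-68 needs fewer.

T-68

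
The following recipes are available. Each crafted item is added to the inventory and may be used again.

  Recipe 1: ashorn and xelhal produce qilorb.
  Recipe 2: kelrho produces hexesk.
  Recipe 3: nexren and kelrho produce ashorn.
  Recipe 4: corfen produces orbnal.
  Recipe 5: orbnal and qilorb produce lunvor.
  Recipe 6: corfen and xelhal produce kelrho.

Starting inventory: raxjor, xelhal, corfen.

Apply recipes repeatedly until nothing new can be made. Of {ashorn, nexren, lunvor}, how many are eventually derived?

0

ashorn would need nexren and kelrho (Recipe 3), but nexren is never obtained.
No rule produces nexren, and it is not given.
lunvor would need orbnal and qilorb (Recipe 5), but qilorb is never obtained.
None of the 3 are reached.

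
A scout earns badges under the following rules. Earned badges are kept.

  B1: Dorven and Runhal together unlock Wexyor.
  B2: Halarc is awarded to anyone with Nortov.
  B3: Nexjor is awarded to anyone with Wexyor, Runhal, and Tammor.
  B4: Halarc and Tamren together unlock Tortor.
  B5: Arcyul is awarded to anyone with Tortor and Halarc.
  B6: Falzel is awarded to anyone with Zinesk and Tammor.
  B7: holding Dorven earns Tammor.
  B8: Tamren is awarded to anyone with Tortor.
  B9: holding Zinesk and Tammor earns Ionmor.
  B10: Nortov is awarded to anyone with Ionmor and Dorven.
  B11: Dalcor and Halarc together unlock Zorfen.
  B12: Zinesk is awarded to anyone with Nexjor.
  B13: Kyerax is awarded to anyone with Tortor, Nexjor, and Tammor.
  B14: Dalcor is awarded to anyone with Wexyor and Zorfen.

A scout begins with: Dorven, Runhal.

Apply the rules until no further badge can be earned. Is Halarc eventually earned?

Yes

With Dorven and Runhal, Wexyor is earned (B1).
With Dorven, Tammor is earned (B7).
With Wexyor, Runhal, and Tammor, Nexjor is earned (B3).
With Nexjor, Zinesk is earned (B12).
With Zinesk and Tammor, Ionmor is earned (B9).
With Ionmor and Dorven, Nortov is earned (B10).
With Nortov, Halarc is earned (B2).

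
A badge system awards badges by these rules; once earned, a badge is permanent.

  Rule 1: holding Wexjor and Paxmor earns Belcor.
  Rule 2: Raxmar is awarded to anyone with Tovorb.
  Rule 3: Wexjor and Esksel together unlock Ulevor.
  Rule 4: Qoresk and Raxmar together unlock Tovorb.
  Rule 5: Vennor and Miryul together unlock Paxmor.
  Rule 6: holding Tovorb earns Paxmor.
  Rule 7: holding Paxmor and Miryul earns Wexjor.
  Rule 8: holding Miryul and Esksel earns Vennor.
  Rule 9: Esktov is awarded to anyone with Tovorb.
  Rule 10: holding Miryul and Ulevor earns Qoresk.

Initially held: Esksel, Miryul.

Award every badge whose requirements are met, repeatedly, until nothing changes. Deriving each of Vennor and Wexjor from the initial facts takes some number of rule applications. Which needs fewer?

Vennor: With Miryul and Esksel, Vennor is earned (Rule 8). [1 rule application]
Wexjor: With Miryul and Esksel, Vennor is earned (Rule 8). With Vennor and Miryul, Paxmor is earned (Rule 5). With Paxmor and Miryul, Wexjor is earned (Rule 7). [3 rule applications]
Vennor needs fewer.

Vennor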